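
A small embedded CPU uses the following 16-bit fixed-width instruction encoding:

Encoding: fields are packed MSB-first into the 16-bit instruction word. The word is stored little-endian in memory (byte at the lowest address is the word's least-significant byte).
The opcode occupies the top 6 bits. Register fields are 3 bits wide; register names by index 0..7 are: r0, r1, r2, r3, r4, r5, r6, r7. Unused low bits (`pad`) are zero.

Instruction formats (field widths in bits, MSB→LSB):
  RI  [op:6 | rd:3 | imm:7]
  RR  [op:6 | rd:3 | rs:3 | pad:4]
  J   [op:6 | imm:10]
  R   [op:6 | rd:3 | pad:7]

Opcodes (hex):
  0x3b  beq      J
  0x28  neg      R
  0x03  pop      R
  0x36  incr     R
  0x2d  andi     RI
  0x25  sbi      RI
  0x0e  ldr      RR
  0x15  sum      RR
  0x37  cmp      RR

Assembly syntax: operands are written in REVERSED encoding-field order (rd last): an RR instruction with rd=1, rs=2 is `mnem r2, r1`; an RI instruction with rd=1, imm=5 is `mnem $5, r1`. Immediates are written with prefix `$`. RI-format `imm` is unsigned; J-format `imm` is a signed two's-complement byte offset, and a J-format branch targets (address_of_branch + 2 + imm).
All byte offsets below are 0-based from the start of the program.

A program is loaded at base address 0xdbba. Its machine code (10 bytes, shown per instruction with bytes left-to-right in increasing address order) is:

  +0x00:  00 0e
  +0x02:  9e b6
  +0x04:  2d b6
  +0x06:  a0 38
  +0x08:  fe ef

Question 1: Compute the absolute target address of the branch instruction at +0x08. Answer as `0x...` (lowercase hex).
0xdbc2

off 0x08: read fe ef as little → 0xeffe
  op=0xeffe>>10=0x3b ⇒ beq (J)
  imm: (w>>0)&0x3ff=0x3fe (s10→-2) → $-2
  target = base 0xdbba + off 0x08 + 2 + imm -2 = 0xdbc2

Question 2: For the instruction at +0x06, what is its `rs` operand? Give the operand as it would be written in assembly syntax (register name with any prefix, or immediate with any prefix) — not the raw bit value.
@+06  little-endian(a0 38) = 0x38a0
  opcode bits[15:10]=0xe: ldr/RR
  rd: (w>>7)&0x7=0x1 → r1
  rs: (w>>4)&0x7=0x2 → r2

r2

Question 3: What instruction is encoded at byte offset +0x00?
off 0x00: read 00 0e as little → 0x0e00
  top 6b → 0x3 → pop [R]
  [9:7] rd=4 = r4

pop r4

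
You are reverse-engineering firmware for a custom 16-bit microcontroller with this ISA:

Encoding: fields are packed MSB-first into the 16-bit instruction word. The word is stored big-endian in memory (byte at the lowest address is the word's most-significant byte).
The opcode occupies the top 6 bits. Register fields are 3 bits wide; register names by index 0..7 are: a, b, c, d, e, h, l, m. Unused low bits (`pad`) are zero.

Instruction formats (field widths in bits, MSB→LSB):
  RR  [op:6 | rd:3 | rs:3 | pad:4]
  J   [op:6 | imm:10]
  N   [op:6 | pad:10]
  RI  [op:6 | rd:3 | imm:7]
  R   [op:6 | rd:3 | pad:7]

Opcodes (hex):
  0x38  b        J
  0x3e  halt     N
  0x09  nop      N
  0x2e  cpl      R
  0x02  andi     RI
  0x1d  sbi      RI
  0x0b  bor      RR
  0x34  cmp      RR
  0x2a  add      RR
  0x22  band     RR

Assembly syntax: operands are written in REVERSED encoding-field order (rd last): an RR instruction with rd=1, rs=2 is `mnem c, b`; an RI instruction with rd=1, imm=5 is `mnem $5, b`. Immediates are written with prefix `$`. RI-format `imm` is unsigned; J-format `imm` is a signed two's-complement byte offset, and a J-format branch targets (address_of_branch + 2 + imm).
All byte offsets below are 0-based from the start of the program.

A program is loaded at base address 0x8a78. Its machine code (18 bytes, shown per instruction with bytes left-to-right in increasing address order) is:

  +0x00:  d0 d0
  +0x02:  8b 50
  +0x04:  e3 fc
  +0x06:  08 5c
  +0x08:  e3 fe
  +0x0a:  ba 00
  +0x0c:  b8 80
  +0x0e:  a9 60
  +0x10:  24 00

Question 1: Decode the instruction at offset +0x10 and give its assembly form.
off 0x10: read 24 00 as big → 0x2400
  op=0x2400>>10=0x9 ⇒ nop (N)

nop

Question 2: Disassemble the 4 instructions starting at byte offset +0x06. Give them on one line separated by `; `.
[06] 08 5c → 0x085c
  opcode bits[15:10]=0x2: andi/RI
  rd@[9:7]=0x0 ⇒ a
  imm@[6:0]=0x5c ⇒ $92
[08] e3 fe → 0xe3fe
  opcode bits[15:10]=0x38: b/J
  imm@[9:0]=0x3fe (s10→-2) ⇒ $-2
[0a] ba 00 → 0xba00
  opcode bits[15:10]=0x2e: cpl/R
  rd@[9:7]=0x4 ⇒ e
[0c] b8 80 → 0xb880
  opcode bits[15:10]=0x2e: cpl/R
  rd@[9:7]=0x1 ⇒ b

andi $92, a; b $-2; cpl e; cpl b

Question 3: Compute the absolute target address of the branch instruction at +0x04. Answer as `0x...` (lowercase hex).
0x8a7a

off 0x04: read e3 fc as big → 0xe3fc
  top 6b → 0x38 → b [J]
  imm@[9:0]=0x3fc (s10→-4) ⇒ $-4
  target = base 0x8a78 + off 0x04 + 2 + imm -4 = 0x8a7a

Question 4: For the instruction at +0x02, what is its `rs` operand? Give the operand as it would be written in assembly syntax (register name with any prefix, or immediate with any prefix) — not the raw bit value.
+0x02: 8b 50 ⇒ word 0x8b50 (big)
  top 6b → 0x22 → band [RR]
  rd@[9:7]=0x6 ⇒ l
  rs@[6:4]=0x5 ⇒ h

h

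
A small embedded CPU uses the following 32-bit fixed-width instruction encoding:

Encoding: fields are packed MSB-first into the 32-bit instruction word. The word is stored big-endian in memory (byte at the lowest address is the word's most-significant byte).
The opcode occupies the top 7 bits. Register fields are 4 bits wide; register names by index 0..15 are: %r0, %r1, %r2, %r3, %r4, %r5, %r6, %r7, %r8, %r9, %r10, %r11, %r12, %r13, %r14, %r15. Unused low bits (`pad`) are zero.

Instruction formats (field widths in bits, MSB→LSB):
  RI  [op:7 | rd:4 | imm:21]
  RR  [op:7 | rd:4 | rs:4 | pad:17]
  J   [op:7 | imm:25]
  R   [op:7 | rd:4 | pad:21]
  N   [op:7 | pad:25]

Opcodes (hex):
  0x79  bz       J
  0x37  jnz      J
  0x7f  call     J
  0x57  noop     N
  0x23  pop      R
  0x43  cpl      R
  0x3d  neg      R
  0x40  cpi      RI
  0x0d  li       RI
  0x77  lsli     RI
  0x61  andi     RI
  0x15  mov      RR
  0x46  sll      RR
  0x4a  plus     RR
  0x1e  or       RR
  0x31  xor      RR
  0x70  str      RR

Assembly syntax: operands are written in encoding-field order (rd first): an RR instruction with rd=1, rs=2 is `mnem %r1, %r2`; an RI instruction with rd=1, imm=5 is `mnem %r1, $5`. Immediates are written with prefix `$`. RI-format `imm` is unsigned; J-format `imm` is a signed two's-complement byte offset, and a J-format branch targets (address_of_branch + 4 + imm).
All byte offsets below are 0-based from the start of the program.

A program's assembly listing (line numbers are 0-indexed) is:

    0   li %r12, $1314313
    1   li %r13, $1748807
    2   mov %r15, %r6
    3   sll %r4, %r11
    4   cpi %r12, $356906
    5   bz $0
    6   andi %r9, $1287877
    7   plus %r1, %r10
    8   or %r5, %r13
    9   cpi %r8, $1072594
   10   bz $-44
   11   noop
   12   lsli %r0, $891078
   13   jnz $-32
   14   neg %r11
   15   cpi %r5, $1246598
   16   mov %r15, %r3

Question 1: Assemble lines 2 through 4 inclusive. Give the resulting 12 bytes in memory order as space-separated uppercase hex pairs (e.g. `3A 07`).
2B EC 00 00 8C 96 00 00 81 85 72 2A

2. mov fields op=0x15:7|rd=15:4|rs=6:4|pad=0:17 → word 2bec0000h → 2b ec 00 00
3. sll fields op=0x46:7|rd=4:4|rs=11:4|pad=0:17 → word 8c960000h → 8c 96 00 00
4. cpi fields op=0x40:7|rd=12:4|imm=356906:21 → word 8185722ah → 81 85 72 2a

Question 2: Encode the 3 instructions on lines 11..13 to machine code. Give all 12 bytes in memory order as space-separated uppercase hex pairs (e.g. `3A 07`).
AE 00 00 00 EE 0D 98 C6 6F FF FF E0

11. noop fields op=0x57:7|pad=0:25 → word ae000000h → ae 00 00 00
12. lsli fields op=0x77:7|rd=0:4|imm=891078:21 → word ee0d98c6h → ee 0d 98 c6
13. jnz fields op=0x37:7|imm=-32:25 → word 6fffffe0h → 6f ff ff e0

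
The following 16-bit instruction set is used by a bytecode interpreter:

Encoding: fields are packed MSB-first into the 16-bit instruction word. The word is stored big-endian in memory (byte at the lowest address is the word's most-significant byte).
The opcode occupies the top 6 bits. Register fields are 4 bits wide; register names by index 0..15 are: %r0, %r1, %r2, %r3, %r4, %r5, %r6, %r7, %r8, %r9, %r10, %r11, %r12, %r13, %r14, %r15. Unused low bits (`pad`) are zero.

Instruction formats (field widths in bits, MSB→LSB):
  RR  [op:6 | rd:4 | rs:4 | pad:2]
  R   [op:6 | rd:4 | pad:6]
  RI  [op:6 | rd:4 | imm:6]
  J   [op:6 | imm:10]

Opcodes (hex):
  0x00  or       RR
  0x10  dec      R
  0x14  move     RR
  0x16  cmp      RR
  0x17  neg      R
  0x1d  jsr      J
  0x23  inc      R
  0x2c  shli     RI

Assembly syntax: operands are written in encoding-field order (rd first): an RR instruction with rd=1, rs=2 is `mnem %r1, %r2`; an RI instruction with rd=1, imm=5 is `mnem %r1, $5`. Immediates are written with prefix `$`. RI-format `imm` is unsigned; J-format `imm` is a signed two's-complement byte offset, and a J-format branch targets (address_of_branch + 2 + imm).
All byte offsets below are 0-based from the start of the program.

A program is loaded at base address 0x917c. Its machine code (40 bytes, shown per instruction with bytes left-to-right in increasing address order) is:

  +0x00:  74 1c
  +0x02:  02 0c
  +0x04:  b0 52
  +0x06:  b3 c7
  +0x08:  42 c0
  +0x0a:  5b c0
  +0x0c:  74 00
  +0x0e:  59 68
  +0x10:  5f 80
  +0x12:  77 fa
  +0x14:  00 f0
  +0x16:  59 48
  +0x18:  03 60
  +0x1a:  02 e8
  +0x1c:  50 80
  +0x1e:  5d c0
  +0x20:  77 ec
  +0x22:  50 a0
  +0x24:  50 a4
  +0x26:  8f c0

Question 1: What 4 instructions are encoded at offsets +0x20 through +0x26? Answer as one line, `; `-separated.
@+20  big-endian(77 ec) = 0x77ec
  op=0x77ec>>10=0x1d ⇒ jsr (J)
  [9:0] imm=1004 (s10→-20) = $-20
@+22  big-endian(50 a0) = 0x50a0
  op=0x50a0>>10=0x14 ⇒ move (RR)
  [9:6] rd=2 = %r2
  [5:2] rs=8 = %r8
@+24  big-endian(50 a4) = 0x50a4
  op=0x50a4>>10=0x14 ⇒ move (RR)
  [9:6] rd=2 = %r2
  [5:2] rs=9 = %r9
@+26  big-endian(8f c0) = 0x8fc0
  op=0x8fc0>>10=0x23 ⇒ inc (R)
  [9:6] rd=15 = %r15

jsr $-20; move %r2, %r8; move %r2, %r9; inc %r15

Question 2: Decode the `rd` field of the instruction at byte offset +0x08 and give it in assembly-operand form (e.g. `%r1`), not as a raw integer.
%r11

@+08  big-endian(42 c0) = 0x42c0
  opcode bits[15:10]=0x10: dec/R
  [9:6] rd=11 = %r11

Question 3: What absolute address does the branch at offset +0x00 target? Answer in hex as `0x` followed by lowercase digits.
+0x00: 74 1c ⇒ word 0x741c (big)
  top 6b → 0x1d → jsr [J]
  imm@[9:0]=0x1c ⇒ $28
  target = base 0x917c + off 0x00 + 2 + imm 28 = 0x919a

0x919a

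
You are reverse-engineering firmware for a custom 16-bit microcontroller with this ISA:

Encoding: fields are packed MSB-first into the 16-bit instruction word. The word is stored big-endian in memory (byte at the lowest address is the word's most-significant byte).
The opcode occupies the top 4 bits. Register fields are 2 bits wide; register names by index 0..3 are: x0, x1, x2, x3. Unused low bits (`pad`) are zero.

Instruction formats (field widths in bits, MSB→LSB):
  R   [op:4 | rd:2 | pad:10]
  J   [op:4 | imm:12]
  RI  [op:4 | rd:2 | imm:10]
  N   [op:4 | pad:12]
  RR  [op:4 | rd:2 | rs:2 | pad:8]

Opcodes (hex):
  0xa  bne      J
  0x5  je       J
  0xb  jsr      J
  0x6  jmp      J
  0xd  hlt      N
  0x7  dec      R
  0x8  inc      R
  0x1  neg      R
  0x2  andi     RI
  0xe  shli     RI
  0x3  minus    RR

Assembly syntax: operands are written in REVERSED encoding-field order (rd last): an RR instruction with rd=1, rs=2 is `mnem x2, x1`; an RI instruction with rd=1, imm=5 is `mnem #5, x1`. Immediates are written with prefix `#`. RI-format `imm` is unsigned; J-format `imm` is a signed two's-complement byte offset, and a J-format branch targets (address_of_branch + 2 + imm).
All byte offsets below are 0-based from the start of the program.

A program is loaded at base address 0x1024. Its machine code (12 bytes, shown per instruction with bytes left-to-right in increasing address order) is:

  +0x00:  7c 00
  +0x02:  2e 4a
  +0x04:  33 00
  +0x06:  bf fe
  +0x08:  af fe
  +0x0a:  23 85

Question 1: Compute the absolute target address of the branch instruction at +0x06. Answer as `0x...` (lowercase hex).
0x102a

off 0x06: read bf fe as big → 0xbffe
  opcode bits[15:12]=0xb: jsr/J
  imm@[11:0]=0xffe (s12→-2) ⇒ #-2
  target = base 0x1024 + off 0x06 + 2 + imm -2 = 0x102a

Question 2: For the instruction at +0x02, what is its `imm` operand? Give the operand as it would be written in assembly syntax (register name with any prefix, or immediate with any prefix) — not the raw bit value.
#586

@+02  big-endian(2e 4a) = 0x2e4a
  op=0x2e4a>>12=0x2 ⇒ andi (RI)
  [11:10] rd=3 = x3
  [9:0] imm=586 = #586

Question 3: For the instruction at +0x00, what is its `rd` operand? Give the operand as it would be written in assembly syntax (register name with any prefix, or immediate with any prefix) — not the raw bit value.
[00] 7c 00 → 0x7c00
  op=0x7c00>>12=0x7 ⇒ dec (R)
  rd@[11:10]=0x3 ⇒ x3

x3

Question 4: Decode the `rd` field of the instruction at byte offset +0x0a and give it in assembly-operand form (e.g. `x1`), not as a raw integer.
+0x0a: 23 85 ⇒ word 0x2385 (big)
  top 4b → 0x2 → andi [RI]
  rd: (w>>10)&0x3=0x0 → x0
  imm: (w>>0)&0x3ff=0x385 → #901

x0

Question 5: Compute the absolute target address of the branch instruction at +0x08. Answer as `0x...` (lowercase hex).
0x102c

@+08  big-endian(af fe) = 0xaffe
  opcode bits[15:12]=0xa: bne/J
  [11:0] imm=4094 (s12→-2) = #-2
  target = base 0x1024 + off 0x08 + 2 + imm -2 = 0x102c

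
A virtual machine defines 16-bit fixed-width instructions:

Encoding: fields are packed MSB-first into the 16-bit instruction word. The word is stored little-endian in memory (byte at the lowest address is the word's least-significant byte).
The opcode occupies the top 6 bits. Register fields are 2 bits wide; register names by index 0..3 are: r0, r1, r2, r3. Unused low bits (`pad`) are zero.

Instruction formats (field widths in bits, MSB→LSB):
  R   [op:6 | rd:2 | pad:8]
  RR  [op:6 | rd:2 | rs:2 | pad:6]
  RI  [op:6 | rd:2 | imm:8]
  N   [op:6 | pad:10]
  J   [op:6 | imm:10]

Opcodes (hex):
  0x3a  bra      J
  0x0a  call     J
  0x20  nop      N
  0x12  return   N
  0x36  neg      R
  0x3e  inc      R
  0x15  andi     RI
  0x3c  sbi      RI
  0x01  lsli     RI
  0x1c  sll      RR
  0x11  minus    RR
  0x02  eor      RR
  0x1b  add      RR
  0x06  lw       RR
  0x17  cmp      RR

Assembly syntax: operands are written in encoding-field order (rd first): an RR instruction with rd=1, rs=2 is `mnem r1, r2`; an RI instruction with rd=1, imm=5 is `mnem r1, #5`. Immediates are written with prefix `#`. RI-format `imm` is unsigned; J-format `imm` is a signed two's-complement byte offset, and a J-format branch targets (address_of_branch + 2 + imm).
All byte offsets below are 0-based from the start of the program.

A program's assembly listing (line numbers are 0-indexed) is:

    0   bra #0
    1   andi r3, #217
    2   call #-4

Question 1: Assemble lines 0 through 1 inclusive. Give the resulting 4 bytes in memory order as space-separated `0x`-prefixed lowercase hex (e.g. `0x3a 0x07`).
0. bra fields op=0x3a:6|imm=0:10 → word e800h → 00 e8
1. andi fields op=0x15:6|rd=3:2|imm=217:8 → word 57d9h → d9 57

0x00 0xe8 0xd9 0x57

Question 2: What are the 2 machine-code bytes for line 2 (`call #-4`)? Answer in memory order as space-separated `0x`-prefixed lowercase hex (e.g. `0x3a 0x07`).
0xfc 0x2b

L2: call op=0xa:6|imm=-4:10 ⇒ 0x2bfc ⇒ little fc 2b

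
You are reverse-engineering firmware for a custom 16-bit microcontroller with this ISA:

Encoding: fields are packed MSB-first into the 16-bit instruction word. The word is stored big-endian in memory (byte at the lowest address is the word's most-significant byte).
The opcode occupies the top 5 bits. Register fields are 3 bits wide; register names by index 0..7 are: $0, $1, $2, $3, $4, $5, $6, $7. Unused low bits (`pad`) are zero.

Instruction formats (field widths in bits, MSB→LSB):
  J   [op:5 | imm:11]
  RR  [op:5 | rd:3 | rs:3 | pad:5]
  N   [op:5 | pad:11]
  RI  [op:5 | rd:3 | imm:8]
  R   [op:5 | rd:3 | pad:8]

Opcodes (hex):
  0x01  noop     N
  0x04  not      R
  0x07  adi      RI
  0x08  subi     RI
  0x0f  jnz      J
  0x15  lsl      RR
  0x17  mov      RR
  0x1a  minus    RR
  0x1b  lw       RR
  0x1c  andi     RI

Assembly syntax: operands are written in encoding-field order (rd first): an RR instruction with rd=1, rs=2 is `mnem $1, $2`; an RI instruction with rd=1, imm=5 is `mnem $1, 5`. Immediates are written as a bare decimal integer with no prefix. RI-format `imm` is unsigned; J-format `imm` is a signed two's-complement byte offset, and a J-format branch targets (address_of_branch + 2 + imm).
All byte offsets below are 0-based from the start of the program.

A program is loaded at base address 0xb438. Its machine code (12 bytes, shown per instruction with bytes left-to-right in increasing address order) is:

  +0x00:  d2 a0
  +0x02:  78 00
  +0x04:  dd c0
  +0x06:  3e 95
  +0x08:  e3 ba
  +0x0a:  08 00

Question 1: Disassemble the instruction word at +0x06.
off 0x06: read 3e 95 as big → 0x3e95
  opcode bits[15:11]=0x7: adi/RI
  rd@[10:8]=0x6 ⇒ $6
  imm@[7:0]=0x95 ⇒ 149

adi $6, 149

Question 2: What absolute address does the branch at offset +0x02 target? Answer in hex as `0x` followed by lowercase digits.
0xb43c

@+02  big-endian(78 00) = 0x7800
  op=0x7800>>11=0xf ⇒ jnz (J)
  imm: (w>>0)&0x7ff=0x0 → 0
  target = base 0xb438 + off 0x02 + 2 + imm 0 = 0xb43c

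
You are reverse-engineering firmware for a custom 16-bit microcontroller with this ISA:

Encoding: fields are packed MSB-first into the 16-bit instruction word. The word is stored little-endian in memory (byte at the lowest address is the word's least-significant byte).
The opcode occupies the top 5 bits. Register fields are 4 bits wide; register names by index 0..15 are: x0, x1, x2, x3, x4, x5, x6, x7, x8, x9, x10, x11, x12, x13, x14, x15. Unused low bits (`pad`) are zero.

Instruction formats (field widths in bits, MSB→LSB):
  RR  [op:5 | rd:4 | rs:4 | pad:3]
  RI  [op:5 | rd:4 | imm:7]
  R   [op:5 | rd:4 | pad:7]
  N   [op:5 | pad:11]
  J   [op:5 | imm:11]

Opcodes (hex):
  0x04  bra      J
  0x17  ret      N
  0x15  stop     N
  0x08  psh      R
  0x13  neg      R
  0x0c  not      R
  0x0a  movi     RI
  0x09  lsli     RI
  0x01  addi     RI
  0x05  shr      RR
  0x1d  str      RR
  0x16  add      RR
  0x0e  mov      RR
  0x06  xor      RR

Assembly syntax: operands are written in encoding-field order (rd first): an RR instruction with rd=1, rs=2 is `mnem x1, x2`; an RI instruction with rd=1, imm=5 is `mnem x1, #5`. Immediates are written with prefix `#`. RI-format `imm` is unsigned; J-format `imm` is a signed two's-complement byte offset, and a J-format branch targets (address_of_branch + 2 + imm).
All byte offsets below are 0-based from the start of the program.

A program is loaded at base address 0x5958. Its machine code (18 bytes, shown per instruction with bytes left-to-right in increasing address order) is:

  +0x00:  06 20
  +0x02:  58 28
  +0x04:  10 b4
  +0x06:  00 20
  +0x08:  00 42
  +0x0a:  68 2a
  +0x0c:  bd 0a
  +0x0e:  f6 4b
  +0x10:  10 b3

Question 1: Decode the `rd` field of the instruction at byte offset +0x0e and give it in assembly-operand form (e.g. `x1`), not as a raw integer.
x7

off 0x0e: read f6 4b as little → 0x4bf6
  top 5b → 0x9 → lsli [RI]
  [10:7] rd=7 = x7
  [6:0] imm=118 = #118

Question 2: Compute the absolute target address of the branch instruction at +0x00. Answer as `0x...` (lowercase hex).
off 0x00: read 06 20 as little → 0x2006
  opcode bits[15:11]=0x4: bra/J
  [10:0] imm=6 = #6
  target = base 0x5958 + off 0x00 + 2 + imm 6 = 0x5960

0x5960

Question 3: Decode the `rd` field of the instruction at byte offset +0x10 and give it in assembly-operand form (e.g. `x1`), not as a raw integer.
x6

[10] 10 b3 → 0xb310
  op=0xb310>>11=0x16 ⇒ add (RR)
  rd@[10:7]=0x6 ⇒ x6
  rs@[6:3]=0x2 ⇒ x2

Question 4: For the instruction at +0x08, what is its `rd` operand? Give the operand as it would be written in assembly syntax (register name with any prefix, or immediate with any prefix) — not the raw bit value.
+0x08: 00 42 ⇒ word 0x4200 (little)
  opcode bits[15:11]=0x8: psh/R
  rd: (w>>7)&0xf=0x4 → x4

x4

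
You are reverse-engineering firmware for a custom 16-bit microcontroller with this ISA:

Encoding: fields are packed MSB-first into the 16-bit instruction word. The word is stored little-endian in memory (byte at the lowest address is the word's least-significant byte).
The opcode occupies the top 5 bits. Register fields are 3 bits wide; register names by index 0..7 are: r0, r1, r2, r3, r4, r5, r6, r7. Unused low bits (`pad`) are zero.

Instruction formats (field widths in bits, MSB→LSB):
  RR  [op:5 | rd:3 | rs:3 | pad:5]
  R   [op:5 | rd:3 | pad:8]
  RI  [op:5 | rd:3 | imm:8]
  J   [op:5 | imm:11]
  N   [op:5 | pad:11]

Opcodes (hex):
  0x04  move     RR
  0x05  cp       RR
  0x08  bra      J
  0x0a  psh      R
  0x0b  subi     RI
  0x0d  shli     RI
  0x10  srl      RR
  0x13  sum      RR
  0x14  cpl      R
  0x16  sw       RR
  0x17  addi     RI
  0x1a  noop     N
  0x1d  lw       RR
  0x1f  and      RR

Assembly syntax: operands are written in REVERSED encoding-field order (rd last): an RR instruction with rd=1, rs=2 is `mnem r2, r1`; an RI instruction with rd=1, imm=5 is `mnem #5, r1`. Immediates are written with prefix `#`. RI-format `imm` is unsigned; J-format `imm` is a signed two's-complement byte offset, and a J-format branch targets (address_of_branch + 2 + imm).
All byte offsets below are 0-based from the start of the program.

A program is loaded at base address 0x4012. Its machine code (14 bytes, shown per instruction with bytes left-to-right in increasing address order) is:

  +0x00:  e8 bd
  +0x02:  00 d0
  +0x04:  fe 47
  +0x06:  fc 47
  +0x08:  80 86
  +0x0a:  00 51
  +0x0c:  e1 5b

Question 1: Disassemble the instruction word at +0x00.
@+00  little-endian(e8 bd) = 0xbde8
  top 5b → 0x17 → addi [RI]
  [10:8] rd=5 = r5
  [7:0] imm=232 = #232

addi #232, r5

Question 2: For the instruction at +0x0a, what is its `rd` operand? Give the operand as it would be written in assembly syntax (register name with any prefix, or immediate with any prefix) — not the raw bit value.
off 0x0a: read 00 51 as little → 0x5100
  top 5b → 0xa → psh [R]
  [10:8] rd=1 = r1

r1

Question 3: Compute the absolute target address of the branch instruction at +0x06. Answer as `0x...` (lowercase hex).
+0x06: fc 47 ⇒ word 0x47fc (little)
  top 5b → 0x8 → bra [J]
  [10:0] imm=2044 (s11→-4) = #-4
  target = base 0x4012 + off 0x06 + 2 + imm -4 = 0x4016

0x4016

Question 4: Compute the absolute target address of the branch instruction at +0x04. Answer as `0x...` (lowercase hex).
0x4016

+0x04: fe 47 ⇒ word 0x47fe (little)
  top 5b → 0x8 → bra [J]
  [10:0] imm=2046 (s11→-2) = #-2
  target = base 0x4012 + off 0x04 + 2 + imm -2 = 0x4016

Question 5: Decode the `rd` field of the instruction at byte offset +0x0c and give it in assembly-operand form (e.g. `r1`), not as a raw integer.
r3

off 0x0c: read e1 5b as little → 0x5be1
  opcode bits[15:11]=0xb: subi/RI
  rd@[10:8]=0x3 ⇒ r3
  imm@[7:0]=0xe1 ⇒ #225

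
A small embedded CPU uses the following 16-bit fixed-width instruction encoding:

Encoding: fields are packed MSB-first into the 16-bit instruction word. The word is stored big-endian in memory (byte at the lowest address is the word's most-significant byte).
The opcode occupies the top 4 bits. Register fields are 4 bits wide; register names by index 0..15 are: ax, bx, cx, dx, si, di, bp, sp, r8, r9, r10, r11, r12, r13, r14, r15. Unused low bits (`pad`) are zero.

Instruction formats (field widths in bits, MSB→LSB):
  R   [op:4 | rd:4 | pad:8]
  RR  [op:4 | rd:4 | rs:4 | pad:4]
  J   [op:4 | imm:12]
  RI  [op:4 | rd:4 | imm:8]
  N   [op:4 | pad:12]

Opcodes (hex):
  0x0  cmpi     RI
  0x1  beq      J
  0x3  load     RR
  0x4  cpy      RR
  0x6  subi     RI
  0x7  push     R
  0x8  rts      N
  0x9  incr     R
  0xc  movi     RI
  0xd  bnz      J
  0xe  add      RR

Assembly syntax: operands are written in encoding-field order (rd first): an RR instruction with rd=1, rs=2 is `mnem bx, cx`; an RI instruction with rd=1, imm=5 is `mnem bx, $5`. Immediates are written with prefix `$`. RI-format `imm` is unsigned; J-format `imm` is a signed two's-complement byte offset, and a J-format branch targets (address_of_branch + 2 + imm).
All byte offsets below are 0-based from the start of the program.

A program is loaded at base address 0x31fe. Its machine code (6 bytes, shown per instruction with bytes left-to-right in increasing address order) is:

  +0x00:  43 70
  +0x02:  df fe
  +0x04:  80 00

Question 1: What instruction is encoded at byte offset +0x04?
rts

off 0x04: read 80 00 as big → 0x8000
  top 4b → 0x8 → rts [N]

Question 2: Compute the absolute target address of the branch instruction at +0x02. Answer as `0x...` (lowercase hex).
0x3200

[02] df fe → 0xdffe
  op=0xdffe>>12=0xd ⇒ bnz (J)
  imm: (w>>0)&0xfff=0xffe (s12→-2) → $-2
  target = base 0x31fe + off 0x02 + 2 + imm -2 = 0x3200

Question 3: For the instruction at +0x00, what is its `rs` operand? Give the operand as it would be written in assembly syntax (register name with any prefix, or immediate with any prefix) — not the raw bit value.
sp

off 0x00: read 43 70 as big → 0x4370
  op=0x4370>>12=0x4 ⇒ cpy (RR)
  rd@[11:8]=0x3 ⇒ dx
  rs@[7:4]=0x7 ⇒ sp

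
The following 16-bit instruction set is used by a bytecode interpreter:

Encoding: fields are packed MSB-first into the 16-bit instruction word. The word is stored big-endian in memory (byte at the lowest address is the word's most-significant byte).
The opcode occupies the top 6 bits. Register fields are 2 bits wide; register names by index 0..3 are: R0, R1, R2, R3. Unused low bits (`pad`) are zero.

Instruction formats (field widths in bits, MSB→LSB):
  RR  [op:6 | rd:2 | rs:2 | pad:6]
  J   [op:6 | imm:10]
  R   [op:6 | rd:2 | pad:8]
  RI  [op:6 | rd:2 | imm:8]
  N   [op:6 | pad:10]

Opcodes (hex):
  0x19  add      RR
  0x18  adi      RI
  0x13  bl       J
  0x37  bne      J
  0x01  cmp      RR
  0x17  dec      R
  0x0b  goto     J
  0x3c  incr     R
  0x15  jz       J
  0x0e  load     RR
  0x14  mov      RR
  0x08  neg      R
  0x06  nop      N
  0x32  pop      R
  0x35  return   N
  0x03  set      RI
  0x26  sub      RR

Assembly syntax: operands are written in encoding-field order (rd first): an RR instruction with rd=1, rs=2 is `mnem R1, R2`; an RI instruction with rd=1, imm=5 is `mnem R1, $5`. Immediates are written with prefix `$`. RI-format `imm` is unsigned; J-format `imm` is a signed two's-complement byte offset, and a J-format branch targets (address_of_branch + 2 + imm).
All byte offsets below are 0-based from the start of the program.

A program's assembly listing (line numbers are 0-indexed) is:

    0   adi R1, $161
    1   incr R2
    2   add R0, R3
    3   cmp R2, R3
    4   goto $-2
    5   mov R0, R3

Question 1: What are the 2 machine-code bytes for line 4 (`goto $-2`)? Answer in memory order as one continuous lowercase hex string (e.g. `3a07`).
2ffe

L4: goto op=0xb:6|imm=-2:10 ⇒ 0x2ffe ⇒ big 2f fe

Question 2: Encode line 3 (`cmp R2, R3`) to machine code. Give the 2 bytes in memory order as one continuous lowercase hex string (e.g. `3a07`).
L3: cmp op=0x1:6|rd=2:2|rs=3:2|pad=0:6 ⇒ 0x06c0 ⇒ big 06 c0

06c0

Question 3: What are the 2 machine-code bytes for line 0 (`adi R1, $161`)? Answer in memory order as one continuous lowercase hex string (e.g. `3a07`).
61a1

0. adi fields op=0x18:6|rd=1:2|imm=161:8 → word 61a1h → 61 a1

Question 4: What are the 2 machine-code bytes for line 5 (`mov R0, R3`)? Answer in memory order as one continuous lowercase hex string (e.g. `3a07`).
L5: mov op=0x14:6|rd=0:2|rs=3:2|pad=0:6 ⇒ 0x50c0 ⇒ big 50 c0

50c0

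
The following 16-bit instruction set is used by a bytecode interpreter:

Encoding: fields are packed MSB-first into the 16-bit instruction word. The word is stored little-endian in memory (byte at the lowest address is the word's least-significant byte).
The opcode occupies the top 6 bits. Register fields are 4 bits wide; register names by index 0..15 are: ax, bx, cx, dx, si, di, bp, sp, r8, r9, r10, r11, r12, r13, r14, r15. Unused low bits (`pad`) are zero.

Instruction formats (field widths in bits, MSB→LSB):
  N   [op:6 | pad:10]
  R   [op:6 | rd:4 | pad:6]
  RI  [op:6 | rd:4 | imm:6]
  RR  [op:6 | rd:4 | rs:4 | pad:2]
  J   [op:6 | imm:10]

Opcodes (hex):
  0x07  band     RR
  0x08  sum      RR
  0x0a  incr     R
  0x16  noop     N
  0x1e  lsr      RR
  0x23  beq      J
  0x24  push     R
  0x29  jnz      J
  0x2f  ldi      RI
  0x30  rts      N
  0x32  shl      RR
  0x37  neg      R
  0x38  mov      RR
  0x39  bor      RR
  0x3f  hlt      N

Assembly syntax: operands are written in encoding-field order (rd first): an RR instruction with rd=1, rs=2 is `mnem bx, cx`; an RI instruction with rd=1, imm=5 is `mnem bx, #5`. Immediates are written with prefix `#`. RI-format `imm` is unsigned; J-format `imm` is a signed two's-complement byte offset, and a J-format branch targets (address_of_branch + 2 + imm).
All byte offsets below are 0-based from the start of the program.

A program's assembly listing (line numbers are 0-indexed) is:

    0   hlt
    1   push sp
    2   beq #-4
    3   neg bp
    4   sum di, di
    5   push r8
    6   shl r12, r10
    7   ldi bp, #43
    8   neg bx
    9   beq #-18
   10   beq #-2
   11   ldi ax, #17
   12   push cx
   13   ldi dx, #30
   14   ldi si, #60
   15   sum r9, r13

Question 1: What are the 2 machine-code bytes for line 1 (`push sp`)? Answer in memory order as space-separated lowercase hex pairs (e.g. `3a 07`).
c0 91

line 1 (push): pack op=0x24:6|rd=7:4|pad=0:6 = 0x91c0; little→ c0 91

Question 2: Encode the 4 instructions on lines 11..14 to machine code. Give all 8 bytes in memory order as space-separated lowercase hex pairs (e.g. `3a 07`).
11 bc 80 90 de bc 3c bd

L11: ldi op=0x2f:6|rd=0:4|imm=17:6 ⇒ 0xbc11 ⇒ little 11 bc
L12: push op=0x24:6|rd=2:4|pad=0:6 ⇒ 0x9080 ⇒ little 80 90
L13: ldi op=0x2f:6|rd=3:4|imm=30:6 ⇒ 0xbcde ⇒ little de bc
L14: ldi op=0x2f:6|rd=4:4|imm=60:6 ⇒ 0xbd3c ⇒ little 3c bd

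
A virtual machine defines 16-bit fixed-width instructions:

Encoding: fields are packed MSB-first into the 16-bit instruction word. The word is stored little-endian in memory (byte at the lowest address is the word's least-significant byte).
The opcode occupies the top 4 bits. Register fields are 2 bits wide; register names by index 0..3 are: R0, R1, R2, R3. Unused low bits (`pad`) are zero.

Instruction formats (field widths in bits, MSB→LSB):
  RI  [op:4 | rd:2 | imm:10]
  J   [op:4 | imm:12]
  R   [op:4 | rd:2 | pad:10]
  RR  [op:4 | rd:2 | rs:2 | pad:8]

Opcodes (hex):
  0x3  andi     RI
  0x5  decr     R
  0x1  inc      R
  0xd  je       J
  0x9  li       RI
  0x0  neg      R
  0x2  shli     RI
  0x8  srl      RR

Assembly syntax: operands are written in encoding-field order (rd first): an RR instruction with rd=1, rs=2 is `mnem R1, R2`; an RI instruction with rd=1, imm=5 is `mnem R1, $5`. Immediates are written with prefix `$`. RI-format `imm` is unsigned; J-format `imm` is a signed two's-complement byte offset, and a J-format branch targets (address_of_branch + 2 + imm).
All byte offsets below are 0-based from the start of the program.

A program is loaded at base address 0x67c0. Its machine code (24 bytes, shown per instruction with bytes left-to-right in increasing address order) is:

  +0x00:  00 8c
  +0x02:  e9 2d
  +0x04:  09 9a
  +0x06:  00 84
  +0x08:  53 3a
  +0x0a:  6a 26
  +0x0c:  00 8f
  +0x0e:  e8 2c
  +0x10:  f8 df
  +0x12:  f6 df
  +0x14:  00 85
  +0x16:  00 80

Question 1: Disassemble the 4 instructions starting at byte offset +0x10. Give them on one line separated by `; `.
off 0x10: read f8 df as little → 0xdff8
  op=0xdff8>>12=0xd ⇒ je (J)
  imm@[11:0]=0xff8 (s12→-8) ⇒ $-8
off 0x12: read f6 df as little → 0xdff6
  op=0xdff6>>12=0xd ⇒ je (J)
  imm@[11:0]=0xff6 (s12→-10) ⇒ $-10
off 0x14: read 00 85 as little → 0x8500
  op=0x8500>>12=0x8 ⇒ srl (RR)
  rd@[11:10]=0x1 ⇒ R1
  rs@[9:8]=0x1 ⇒ R1
off 0x16: read 00 80 as little → 0x8000
  op=0x8000>>12=0x8 ⇒ srl (RR)
  rd@[11:10]=0x0 ⇒ R0
  rs@[9:8]=0x0 ⇒ R0

je $-8; je $-10; srl R1, R1; srl R0, R0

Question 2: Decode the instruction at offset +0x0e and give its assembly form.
off 0x0e: read e8 2c as little → 0x2ce8
  opcode bits[15:12]=0x2: shli/RI
  rd@[11:10]=0x3 ⇒ R3
  imm@[9:0]=0xe8 ⇒ $232

shli R3, $232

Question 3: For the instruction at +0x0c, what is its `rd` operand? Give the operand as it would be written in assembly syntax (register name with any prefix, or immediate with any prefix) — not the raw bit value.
+0x0c: 00 8f ⇒ word 0x8f00 (little)
  opcode bits[15:12]=0x8: srl/RR
  rd@[11:10]=0x3 ⇒ R3
  rs@[9:8]=0x3 ⇒ R3

R3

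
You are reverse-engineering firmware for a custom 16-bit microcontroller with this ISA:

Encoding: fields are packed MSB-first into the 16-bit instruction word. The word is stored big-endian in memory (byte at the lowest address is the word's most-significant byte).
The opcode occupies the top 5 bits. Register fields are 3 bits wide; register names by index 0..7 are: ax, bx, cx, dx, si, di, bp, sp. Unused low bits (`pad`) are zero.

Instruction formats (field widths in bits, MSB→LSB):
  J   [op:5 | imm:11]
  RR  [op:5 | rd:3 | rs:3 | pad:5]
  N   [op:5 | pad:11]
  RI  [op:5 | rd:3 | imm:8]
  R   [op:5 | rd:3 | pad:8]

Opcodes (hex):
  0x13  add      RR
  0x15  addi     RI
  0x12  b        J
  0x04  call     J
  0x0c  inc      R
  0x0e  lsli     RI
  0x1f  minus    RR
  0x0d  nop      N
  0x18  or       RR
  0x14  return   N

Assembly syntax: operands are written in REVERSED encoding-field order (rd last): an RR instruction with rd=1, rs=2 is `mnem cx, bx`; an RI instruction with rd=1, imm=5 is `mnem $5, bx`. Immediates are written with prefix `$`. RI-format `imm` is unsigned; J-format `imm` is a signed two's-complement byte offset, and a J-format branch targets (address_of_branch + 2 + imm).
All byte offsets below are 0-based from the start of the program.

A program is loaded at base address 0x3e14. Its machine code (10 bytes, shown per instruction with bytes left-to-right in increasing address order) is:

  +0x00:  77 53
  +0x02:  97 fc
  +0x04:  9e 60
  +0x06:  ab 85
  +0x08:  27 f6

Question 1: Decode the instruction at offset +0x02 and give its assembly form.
b $-4

+0x02: 97 fc ⇒ word 0x97fc (big)
  opcode bits[15:11]=0x12: b/J
  imm@[10:0]=0x7fc (s11→-4) ⇒ $-4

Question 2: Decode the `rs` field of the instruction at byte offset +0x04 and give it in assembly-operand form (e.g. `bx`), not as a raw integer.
dx

+0x04: 9e 60 ⇒ word 0x9e60 (big)
  opcode bits[15:11]=0x13: add/RR
  rd: (w>>8)&0x7=0x6 → bp
  rs: (w>>5)&0x7=0x3 → dx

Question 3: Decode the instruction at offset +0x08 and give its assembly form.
call $-10

[08] 27 f6 → 0x27f6
  op=0x27f6>>11=0x4 ⇒ call (J)
  [10:0] imm=2038 (s11→-10) = $-10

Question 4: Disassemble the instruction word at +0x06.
addi $133, dx

+0x06: ab 85 ⇒ word 0xab85 (big)
  op=0xab85>>11=0x15 ⇒ addi (RI)
  rd: (w>>8)&0x7=0x3 → dx
  imm: (w>>0)&0xff=0x85 → $133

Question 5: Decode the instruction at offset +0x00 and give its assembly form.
lsli $83, sp

+0x00: 77 53 ⇒ word 0x7753 (big)
  opcode bits[15:11]=0xe: lsli/RI
  rd: (w>>8)&0x7=0x7 → sp
  imm: (w>>0)&0xff=0x53 → $83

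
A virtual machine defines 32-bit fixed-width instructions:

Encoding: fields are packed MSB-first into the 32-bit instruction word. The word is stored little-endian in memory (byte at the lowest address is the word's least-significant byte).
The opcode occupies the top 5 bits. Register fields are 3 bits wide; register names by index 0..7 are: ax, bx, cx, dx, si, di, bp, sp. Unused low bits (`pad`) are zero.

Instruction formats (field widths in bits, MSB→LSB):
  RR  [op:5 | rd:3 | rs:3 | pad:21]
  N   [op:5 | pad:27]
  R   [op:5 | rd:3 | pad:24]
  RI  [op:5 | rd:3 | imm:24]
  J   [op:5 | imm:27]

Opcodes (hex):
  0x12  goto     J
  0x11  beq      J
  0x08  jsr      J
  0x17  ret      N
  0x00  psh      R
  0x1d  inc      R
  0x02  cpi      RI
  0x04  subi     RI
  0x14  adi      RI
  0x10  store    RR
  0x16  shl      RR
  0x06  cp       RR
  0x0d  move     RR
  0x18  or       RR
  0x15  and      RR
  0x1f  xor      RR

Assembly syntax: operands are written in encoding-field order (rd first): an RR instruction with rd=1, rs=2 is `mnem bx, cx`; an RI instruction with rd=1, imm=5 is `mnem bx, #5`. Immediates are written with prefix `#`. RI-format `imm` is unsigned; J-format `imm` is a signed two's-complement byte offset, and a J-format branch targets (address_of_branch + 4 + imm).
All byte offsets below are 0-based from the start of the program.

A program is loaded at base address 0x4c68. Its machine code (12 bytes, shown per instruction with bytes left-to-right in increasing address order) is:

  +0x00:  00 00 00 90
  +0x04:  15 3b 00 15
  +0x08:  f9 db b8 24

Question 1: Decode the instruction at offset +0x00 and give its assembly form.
@+00  little-endian(00 00 00 90) = 0x90000000
  opcode bits[31:27]=0x12: goto/J
  imm@[26:0]=0x0 ⇒ #0

goto #0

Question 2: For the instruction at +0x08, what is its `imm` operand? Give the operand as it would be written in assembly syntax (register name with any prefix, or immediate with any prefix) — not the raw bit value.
[08] f9 db b8 24 → 0x24b8dbf9
  op=0x24b8dbf9>>27=0x4 ⇒ subi (RI)
  rd@[26:24]=0x4 ⇒ si
  imm@[23:0]=0xb8dbf9 ⇒ #12114937

#12114937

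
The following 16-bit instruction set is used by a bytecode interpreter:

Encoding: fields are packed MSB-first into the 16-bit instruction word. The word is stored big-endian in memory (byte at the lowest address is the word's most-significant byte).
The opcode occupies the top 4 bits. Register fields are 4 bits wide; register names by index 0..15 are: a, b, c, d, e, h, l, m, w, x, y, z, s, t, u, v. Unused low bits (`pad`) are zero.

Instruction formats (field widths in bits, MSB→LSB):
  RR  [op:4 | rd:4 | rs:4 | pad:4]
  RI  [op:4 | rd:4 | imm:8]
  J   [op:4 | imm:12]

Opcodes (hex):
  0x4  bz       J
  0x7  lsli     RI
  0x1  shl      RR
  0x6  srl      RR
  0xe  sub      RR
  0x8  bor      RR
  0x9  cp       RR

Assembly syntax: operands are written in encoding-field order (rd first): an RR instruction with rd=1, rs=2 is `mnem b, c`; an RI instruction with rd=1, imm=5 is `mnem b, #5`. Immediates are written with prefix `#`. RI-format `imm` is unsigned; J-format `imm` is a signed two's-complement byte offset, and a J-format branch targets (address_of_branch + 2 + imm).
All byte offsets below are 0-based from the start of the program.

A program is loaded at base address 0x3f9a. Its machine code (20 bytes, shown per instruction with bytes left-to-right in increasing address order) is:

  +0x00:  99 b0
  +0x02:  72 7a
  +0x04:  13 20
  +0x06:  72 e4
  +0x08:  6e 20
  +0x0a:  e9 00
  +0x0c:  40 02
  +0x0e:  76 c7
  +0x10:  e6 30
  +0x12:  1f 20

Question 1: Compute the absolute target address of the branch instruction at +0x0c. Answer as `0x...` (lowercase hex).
0x3faa

+0x0c: 40 02 ⇒ word 0x4002 (big)
  opcode bits[15:12]=0x4: bz/J
  imm: (w>>0)&0xfff=0x2 → #2
  target = base 0x3f9a + off 0x0c + 2 + imm 2 = 0x3faa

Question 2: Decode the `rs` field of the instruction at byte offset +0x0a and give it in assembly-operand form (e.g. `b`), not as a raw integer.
off 0x0a: read e9 00 as big → 0xe900
  opcode bits[15:12]=0xe: sub/RR
  rd: (w>>8)&0xf=0x9 → x
  rs: (w>>4)&0xf=0x0 → a

a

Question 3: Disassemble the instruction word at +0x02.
off 0x02: read 72 7a as big → 0x727a
  op=0x727a>>12=0x7 ⇒ lsli (RI)
  rd@[11:8]=0x2 ⇒ c
  imm@[7:0]=0x7a ⇒ #122

lsli c, #122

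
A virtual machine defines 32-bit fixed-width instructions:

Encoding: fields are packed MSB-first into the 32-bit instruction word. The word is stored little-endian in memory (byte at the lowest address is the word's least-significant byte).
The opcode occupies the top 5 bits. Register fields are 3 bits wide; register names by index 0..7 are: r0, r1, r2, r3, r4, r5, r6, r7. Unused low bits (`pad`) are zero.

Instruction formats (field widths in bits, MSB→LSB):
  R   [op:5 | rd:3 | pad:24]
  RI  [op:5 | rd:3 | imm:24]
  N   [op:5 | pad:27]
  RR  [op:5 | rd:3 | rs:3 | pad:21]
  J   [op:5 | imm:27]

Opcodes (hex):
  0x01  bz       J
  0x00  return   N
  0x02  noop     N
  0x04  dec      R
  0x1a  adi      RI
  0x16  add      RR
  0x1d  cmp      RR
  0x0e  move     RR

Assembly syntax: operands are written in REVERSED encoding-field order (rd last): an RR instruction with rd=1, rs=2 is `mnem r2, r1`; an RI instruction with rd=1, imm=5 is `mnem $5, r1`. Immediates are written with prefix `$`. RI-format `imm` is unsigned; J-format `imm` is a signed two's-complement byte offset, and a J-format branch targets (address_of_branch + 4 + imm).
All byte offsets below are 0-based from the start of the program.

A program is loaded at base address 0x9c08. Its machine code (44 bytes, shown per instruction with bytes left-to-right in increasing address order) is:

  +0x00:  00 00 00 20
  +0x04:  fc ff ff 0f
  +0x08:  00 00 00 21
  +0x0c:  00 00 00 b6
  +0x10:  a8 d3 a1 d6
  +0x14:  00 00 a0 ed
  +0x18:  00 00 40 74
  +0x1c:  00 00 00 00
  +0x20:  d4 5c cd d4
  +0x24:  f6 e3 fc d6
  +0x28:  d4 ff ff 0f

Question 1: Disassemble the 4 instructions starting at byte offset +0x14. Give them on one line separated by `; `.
+0x14: 00 00 a0 ed ⇒ word 0xeda00000 (little)
  opcode bits[31:27]=0x1d: cmp/RR
  rd@[26:24]=0x5 ⇒ r5
  rs@[23:21]=0x5 ⇒ r5
+0x18: 00 00 40 74 ⇒ word 0x74400000 (little)
  opcode bits[31:27]=0xe: move/RR
  rd@[26:24]=0x4 ⇒ r4
  rs@[23:21]=0x2 ⇒ r2
+0x1c: 00 00 00 00 ⇒ word 0x00000000 (little)
  opcode bits[31:27]=0x0: return/N
+0x20: d4 5c cd d4 ⇒ word 0xd4cd5cd4 (little)
  opcode bits[31:27]=0x1a: adi/RI
  rd@[26:24]=0x4 ⇒ r4
  imm@[23:0]=0xcd5cd4 ⇒ $13458644

cmp r5, r5; move r2, r4; return; adi $13458644, r4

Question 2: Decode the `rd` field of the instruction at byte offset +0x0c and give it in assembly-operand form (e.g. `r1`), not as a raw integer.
r6

off 0x0c: read 00 00 00 b6 as little → 0xb6000000
  top 5b → 0x16 → add [RR]
  rd@[26:24]=0x6 ⇒ r6
  rs@[23:21]=0x0 ⇒ r0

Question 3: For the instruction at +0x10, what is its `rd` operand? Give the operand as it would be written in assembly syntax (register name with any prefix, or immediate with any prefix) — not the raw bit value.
+0x10: a8 d3 a1 d6 ⇒ word 0xd6a1d3a8 (little)
  opcode bits[31:27]=0x1a: adi/RI
  [26:24] rd=6 = r6
  [23:0] imm=10605480 = $10605480

r6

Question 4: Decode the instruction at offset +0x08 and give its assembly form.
[08] 00 00 00 21 → 0x21000000
  opcode bits[31:27]=0x4: dec/R
  [26:24] rd=1 = r1

dec r1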